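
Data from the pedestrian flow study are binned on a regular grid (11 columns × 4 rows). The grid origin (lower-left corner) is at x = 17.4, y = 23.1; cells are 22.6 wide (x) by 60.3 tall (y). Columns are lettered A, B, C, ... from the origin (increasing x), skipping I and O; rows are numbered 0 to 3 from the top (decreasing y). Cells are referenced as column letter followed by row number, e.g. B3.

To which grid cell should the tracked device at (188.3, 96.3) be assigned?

Column index: ⌊(188.3 − 17.4) / 22.6⌋ = ⌊7.562⌋ = 7 → column H
Row offset from origin: ⌊(96.3 − 23.1) / 60.3⌋ = ⌊1.214⌋ = 1 → row 2 (counted from top)

H2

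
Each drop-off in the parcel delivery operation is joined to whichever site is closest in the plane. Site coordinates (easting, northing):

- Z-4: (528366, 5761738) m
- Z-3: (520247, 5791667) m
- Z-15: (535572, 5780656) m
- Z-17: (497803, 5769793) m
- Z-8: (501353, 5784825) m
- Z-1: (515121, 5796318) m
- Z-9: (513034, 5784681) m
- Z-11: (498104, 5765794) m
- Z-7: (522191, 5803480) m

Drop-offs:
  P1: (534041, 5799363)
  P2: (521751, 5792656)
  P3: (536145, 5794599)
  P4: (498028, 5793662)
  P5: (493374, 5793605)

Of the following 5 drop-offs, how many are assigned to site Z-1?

0

P1 → Z-7
P2 → Z-3
P3 → Z-15
P4 → Z-8
P5 → Z-8
0 of the 5 go to Z-1.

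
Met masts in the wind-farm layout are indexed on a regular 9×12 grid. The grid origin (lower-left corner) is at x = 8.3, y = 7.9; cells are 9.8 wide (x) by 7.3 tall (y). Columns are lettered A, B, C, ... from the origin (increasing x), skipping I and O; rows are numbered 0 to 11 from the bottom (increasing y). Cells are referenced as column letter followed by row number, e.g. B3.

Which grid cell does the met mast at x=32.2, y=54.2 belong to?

C6

Column index: ⌊(32.2 − 8.3) / 9.8⌋ = ⌊2.439⌋ = 2 → column C
Row offset from origin: ⌊(54.2 − 7.9) / 7.3⌋ = ⌊6.342⌋ = 6 → row 6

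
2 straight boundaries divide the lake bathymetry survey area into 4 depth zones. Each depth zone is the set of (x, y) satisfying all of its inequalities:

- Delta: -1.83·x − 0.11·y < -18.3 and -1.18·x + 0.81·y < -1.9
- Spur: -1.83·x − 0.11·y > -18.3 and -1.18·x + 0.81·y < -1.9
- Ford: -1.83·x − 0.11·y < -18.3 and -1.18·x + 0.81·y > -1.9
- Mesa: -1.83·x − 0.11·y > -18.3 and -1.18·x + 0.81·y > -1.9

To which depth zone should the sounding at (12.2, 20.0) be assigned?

Ford

-1.83·12.2 − 0.11·20.0 = -24.526, which is < -18.3
-1.18·12.2 + 0.81·20.0 = 1.804, which is > -1.9
This sign pattern matches Ford.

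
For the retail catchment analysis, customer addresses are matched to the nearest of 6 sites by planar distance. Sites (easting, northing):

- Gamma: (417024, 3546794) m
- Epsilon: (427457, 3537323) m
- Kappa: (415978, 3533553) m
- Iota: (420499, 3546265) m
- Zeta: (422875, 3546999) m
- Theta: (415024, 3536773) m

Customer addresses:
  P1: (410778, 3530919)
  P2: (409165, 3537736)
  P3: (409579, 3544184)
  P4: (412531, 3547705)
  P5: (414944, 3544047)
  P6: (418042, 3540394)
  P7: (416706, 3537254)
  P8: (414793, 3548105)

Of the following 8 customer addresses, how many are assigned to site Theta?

3

P1 → Kappa
P2 → Theta
P3 → Gamma
P4 → Gamma
P5 → Gamma
P6 → Theta
P7 → Theta
P8 → Gamma
3 of the 8 go to Theta.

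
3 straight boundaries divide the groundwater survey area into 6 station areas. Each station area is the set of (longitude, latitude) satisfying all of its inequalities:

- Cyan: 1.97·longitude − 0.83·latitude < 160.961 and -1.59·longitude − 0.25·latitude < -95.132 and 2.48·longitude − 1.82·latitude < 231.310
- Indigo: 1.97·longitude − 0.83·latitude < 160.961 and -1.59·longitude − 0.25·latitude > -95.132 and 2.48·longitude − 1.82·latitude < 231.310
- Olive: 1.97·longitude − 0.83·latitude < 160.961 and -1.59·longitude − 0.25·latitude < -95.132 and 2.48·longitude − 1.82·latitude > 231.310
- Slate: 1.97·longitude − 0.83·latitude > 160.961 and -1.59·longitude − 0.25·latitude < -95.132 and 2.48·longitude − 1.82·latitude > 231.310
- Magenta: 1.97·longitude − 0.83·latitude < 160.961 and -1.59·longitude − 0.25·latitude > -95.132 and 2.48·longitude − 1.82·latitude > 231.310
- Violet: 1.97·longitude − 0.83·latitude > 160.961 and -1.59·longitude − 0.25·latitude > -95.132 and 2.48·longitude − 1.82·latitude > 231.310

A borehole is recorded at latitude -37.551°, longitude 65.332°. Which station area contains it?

1.97·65.332 − 0.83·-37.551 = 159.871, which is < 160.961
-1.59·65.332 − 0.25·-37.551 = -94.490, which is > -95.132
2.48·65.332 − 1.82·-37.551 = 230.366, which is < 231.310
This sign pattern matches Indigo.

Indigo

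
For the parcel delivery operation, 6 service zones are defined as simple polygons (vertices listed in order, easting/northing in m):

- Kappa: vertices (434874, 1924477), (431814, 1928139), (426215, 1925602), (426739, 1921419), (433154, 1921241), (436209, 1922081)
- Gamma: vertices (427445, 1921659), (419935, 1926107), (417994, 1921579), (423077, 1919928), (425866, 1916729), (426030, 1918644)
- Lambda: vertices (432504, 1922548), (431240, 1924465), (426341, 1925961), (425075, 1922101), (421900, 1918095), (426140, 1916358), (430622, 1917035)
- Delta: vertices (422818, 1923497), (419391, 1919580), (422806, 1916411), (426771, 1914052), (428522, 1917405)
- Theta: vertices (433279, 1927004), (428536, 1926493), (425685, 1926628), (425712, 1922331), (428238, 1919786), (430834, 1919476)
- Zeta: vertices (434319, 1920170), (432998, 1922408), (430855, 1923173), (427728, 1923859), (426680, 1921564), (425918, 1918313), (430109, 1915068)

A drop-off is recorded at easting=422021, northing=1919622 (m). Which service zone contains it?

Cast a ray rightward from (422021, 1919622). For each polygon, the edges (by vertex number in listed order) whose endpoints lie on opposite sides of northing = 1919622, where each meets that height, and whether that is right or left of the point:
Kappa: no edge straddles that height → 0 crossings.
Gamma: 4–5 at easting≈423343.8 (right), 6–1 at easting≈426489.0 (right) → 2 crossings.
Lambda: 4–5 at easting≈423110.2 (right), 7–1 at easting≈431505.1 (right) → 2 crossings.
Delta: 1–2 at easting≈419427.7 (left), 5–1 at easting≈426446.2 (right) → 1 crossing.
Theta: 5–6 at easting≈429611.4 (right), 6–1 at easting≈430881.4 (right) → 2 crossings.
Zeta: 5–6 at easting≈426224.8 (right), 7–1 at easting≈433866.8 (right) → 2 crossings.
Only Delta has an odd count, so the point is inside Delta.

Delta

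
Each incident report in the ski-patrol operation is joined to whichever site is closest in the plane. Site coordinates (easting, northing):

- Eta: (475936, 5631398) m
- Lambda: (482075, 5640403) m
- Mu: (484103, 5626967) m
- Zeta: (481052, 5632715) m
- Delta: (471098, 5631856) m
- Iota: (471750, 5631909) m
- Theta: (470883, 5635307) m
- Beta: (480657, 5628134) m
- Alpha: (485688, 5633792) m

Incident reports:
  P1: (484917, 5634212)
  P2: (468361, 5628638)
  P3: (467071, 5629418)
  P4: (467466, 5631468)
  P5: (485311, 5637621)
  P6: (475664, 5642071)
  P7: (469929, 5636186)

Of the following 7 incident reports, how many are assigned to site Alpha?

P1 → Alpha
P2 → Delta
P3 → Delta
P4 → Delta
P5 → Alpha
P6 → Lambda
P7 → Theta
2 of the 7 go to Alpha.

2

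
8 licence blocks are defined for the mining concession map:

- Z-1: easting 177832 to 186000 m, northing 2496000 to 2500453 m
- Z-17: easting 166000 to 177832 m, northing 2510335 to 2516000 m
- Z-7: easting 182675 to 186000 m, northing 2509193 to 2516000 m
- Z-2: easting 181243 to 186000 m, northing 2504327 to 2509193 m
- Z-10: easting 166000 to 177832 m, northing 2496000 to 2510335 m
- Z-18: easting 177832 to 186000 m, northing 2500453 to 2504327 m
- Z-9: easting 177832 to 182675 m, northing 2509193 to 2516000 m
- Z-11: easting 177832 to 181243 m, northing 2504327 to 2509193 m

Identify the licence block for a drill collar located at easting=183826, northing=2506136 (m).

The point has easting = 183826 and northing = 2506136.
Only Z-2 satisfies 181243 ≤ easting ≤ 186000 and 2504327 ≤ northing ≤ 2509193.

Z-2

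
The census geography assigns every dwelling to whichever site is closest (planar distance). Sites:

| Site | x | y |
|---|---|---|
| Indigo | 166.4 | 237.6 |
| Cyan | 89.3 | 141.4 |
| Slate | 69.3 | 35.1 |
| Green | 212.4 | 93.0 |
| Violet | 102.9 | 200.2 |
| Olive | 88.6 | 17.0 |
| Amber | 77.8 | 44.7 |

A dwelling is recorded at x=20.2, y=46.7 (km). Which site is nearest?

Slate

Squared distances to each site:
Indigo: 57817.250; Cyan: 13742.900; Slate: 2545.370; Green: 39084.530; Violet: 30401.540; Olive: 5560.650; Amber: 3321.760.
Minimum at Slate.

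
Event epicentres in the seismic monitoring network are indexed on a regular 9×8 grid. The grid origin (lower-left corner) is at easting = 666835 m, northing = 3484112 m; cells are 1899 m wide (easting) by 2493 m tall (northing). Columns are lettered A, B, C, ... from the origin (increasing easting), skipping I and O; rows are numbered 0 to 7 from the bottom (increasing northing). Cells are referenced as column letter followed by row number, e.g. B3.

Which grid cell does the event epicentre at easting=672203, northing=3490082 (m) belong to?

C2

Column index: ⌊(672203 − 666835) / 1899⌋ = ⌊2.827⌋ = 2 → column C
Row offset from origin: ⌊(3490082 − 3484112) / 2493⌋ = ⌊2.395⌋ = 2 → row 2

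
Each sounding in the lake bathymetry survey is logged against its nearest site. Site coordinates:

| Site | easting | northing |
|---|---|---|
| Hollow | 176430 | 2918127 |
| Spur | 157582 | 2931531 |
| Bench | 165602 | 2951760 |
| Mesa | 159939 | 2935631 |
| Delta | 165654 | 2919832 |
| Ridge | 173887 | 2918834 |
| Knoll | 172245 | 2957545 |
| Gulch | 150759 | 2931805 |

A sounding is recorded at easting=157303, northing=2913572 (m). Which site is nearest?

Squared distances to each site:
Hollow: 386590154.000; Spur: 322603522.000; Bench: 1527196745.000; Mesa: 493547977.000; Delta: 108926801.000; Ridge: 302717700.000; Knoll: 2156888093.000; Gulch: 375266225.000.
Minimum at Delta.

Delta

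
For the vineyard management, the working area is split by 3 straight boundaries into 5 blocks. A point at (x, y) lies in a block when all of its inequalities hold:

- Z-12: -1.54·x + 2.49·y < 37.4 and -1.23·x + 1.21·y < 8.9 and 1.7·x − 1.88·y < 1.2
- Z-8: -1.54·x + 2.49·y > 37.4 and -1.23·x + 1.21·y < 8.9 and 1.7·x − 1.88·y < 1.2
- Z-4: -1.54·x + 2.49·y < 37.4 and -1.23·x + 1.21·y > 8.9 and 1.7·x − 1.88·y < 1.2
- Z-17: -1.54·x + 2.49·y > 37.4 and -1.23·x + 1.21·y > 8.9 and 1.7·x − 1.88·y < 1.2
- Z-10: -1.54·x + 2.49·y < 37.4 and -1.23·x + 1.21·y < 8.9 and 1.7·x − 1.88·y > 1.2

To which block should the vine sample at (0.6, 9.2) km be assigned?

Z-4

-1.54·0.6 + 2.49·9.2 = 21.984, which is < 37.4
-1.23·0.6 + 1.21·9.2 = 10.394, which is > 8.9
1.7·0.6 − 1.88·9.2 = -16.276, which is < 1.2
This sign pattern matches Z-4.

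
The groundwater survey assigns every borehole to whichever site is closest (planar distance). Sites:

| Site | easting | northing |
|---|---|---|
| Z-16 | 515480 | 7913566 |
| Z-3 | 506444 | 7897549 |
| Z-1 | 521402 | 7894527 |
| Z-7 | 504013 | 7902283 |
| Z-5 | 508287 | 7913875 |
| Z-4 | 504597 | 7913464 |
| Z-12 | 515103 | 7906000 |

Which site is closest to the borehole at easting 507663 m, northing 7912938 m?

Z-5

Squared distances to each site:
Z-16: 61499873.000; Z-3: 238307282.000; Z-1: 527725042.000; Z-7: 126851525.000; Z-5: 1267345.000; Z-4: 9677032.000; Z-12: 103489444.000.
Minimum at Z-5.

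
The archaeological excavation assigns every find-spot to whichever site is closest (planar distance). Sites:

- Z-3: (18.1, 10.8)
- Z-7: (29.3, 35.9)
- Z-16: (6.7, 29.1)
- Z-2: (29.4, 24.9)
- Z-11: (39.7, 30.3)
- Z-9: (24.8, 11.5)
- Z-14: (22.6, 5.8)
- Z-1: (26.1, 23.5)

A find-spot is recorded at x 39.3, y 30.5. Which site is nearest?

Squared distances to each site:
Z-3: 837.530; Z-7: 129.160; Z-16: 1064.720; Z-2: 129.370; Z-11: 0.200; Z-9: 571.250; Z-14: 888.980; Z-1: 223.240.
Minimum at Z-11.

Z-11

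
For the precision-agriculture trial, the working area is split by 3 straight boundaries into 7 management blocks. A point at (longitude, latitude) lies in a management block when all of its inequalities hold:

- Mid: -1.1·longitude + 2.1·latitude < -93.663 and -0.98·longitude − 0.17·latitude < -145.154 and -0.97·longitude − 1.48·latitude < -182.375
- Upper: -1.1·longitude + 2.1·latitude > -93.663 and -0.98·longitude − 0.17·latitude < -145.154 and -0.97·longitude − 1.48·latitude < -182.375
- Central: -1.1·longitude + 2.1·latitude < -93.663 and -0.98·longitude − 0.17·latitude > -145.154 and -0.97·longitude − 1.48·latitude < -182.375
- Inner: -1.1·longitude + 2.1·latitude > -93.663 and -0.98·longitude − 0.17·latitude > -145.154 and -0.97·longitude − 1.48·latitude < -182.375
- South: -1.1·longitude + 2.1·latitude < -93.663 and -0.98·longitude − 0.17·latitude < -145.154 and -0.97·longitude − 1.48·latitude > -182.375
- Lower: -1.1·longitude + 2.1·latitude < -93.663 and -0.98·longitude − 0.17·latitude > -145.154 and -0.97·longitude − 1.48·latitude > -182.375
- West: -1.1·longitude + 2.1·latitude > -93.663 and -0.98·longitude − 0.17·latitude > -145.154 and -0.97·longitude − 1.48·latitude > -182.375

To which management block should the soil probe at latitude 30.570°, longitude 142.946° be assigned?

-1.1·142.946 + 2.1·30.570 = -93.044, which is > -93.663
-0.98·142.946 − 0.17·30.570 = -145.284, which is < -145.154
-0.97·142.946 − 1.48·30.570 = -183.901, which is < -182.375
This sign pattern matches Upper.

Upper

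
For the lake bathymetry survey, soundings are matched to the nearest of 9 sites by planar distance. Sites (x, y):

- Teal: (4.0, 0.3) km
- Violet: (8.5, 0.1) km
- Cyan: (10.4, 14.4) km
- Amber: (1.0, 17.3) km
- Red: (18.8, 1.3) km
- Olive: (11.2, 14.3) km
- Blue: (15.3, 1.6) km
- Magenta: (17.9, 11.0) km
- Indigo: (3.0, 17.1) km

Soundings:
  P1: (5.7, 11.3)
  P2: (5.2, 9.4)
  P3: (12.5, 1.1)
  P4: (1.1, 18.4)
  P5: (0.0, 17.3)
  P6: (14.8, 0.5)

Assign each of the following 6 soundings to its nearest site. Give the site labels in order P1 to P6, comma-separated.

Cyan, Cyan, Blue, Amber, Amber, Blue

P1 → Cyan (d²=31.70)
P2 → Cyan (d²=52.04)
P3 → Blue (d²=8.09)
P4 → Amber (d²=1.22)
P5 → Amber (d²=1.00)
P6 → Blue (d²=1.46)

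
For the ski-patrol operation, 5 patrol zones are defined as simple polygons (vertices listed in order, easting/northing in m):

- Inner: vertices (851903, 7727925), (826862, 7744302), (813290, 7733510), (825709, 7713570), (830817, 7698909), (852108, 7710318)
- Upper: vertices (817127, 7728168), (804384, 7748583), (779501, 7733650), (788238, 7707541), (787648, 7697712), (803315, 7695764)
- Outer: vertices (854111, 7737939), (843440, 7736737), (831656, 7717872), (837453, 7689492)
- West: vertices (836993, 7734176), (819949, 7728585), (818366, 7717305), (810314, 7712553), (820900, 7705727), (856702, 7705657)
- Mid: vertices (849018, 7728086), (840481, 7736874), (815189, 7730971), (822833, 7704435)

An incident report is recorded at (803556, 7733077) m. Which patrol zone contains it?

Upper

Cast a ray rightward from (803556, 7733077). For each polygon, the edges (by vertex number in listed order) whose endpoints lie on opposite sides of northing = 7733077, where each meets that height, and whether that is right or left of the point:
Inner: 1–2 at easting≈844025.4 (right), 3–4 at easting≈813559.7 (right) → 2 crossings.
Upper: 1–2 at easting≈814062.8 (right), 3–4 at easting≈779692.7 (left) → 1 crossing.
Outer: 2–3 at easting≈841153.8 (right), 4–1 at easting≈852439.3 (right) → 2 crossings.
West: 1–2 at easting≈833642.7 (right), 6–1 at easting≈837752.5 (right) → 2 crossings.
Mid: 1–2 at easting≈844169.6 (right), 2–3 at easting≈824212.4 (right) → 2 crossings.
Only Upper has an odd count, so the point is inside Upper.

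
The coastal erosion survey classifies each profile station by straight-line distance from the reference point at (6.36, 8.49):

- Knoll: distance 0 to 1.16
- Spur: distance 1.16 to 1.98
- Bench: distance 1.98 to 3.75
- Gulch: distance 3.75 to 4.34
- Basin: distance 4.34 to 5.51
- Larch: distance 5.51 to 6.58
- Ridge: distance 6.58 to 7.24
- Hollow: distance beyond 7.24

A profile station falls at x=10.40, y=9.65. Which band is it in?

Distance = √((10.40−6.36)² + (9.65−8.49)²) = √(16.322 + 1.346) = 4.203.
3.75 ≤ 4.203 < 4.34 → Gulch.

Gulch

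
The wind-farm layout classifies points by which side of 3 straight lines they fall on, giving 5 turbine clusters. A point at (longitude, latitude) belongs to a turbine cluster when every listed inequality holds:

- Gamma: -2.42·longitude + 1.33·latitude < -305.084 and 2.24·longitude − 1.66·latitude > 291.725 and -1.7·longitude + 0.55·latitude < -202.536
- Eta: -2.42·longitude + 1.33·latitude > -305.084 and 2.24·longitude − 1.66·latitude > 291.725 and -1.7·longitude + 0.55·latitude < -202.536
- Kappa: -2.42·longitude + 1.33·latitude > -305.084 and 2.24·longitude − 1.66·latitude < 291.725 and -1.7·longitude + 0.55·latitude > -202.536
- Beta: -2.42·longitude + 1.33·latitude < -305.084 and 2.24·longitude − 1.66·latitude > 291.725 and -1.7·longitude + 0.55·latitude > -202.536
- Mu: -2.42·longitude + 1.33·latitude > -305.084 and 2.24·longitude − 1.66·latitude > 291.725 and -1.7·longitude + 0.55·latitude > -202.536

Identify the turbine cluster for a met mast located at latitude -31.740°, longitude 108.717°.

Beta

-2.42·108.717 + 1.33·-31.740 = -305.309, which is < -305.084
2.24·108.717 − 1.66·-31.740 = 296.214, which is > 291.725
-1.7·108.717 + 0.55·-31.740 = -202.276, which is > -202.536
This sign pattern matches Beta.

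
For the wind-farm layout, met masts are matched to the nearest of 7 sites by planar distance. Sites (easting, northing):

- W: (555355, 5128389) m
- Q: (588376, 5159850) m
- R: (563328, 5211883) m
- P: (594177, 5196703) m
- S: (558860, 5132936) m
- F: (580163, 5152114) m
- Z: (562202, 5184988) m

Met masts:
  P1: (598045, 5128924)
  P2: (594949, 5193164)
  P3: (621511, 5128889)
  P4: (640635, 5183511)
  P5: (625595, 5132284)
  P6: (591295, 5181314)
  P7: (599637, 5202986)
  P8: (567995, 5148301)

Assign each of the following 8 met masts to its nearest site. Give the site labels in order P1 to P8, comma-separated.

F, P, Q, P, Q, P, P, F

P1 → F (d²=857542024.00)
P2 → P (d²=13120505.00)
P3 → Q (d²=2056511746.00)
P4 → P (d²=2332374628.00)
P5 → Q (d²=2145138317.00)
P6 → P (d²=245127245.00)
P7 → P (d²=69287689.00)
P8 → F (d²=162599193.00)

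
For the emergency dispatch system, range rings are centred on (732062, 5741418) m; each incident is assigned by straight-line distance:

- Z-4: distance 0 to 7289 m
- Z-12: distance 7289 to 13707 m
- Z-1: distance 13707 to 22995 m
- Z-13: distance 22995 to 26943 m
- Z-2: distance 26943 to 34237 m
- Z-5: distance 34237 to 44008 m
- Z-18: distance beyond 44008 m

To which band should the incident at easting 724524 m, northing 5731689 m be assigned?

Distance = √((724524−732062)² + (5731689−5741418)²) = √(56821444.000 + 94653441.000) = 12307.513 m.
7289 ≤ 12307.513 < 13707 → Z-12.

Z-12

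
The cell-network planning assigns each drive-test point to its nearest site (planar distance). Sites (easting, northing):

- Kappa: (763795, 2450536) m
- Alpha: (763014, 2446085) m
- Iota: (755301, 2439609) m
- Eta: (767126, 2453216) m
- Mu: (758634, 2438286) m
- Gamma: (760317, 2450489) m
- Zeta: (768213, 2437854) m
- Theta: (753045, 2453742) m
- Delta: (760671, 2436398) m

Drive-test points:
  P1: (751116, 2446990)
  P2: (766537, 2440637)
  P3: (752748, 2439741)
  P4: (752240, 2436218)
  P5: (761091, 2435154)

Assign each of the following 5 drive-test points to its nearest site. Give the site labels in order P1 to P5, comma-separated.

P1 → Theta (d²=49310545.00)
P2 → Zeta (d²=10554065.00)
P3 → Iota (d²=6535233.00)
P4 → Iota (d²=20868602.00)
P5 → Delta (d²=1723936.00)

Theta, Zeta, Iota, Iota, Delta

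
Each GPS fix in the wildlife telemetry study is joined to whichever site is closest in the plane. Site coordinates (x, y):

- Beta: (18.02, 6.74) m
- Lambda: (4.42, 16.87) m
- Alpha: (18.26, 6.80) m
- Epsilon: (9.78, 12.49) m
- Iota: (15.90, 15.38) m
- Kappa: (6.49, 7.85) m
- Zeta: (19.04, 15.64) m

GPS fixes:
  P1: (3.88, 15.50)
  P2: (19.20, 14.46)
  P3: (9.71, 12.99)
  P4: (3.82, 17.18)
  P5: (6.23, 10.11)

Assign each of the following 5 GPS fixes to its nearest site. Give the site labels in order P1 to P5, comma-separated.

Lambda, Zeta, Epsilon, Lambda, Kappa

P1 → Lambda (d²=2.17)
P2 → Zeta (d²=1.42)
P3 → Epsilon (d²=0.25)
P4 → Lambda (d²=0.46)
P5 → Kappa (d²=5.18)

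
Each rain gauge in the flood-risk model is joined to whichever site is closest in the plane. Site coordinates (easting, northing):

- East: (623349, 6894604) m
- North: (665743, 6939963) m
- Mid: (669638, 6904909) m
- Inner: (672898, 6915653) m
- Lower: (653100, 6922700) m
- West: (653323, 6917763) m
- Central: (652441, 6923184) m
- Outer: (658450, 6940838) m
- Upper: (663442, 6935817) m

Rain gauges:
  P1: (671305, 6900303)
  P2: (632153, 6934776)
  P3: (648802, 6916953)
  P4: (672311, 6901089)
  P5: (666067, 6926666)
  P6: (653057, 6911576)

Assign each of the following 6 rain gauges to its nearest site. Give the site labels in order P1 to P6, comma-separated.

P1 → Mid (d²=23994125.00)
P2 → Central (d²=545977408.00)
P3 → West (d²=21095541.00)
P4 → Mid (d²=21737329.00)
P5 → Upper (d²=90631426.00)
P6 → West (d²=38349725.00)

Mid, Central, West, Mid, Upper, West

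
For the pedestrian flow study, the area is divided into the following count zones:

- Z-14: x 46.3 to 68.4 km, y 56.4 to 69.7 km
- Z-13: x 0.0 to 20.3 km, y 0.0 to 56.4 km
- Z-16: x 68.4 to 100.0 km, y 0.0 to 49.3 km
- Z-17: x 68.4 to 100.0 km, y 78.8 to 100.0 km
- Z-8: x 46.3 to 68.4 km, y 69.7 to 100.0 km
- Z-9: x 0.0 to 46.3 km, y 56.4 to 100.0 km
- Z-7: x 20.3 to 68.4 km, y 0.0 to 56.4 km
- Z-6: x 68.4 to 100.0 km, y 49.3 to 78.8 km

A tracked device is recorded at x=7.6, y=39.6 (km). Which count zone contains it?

Z-13

The point has x = 7.6 and y = 39.6.
Only Z-13 satisfies 0.0 ≤ x ≤ 20.3 and 0.0 ≤ y ≤ 56.4.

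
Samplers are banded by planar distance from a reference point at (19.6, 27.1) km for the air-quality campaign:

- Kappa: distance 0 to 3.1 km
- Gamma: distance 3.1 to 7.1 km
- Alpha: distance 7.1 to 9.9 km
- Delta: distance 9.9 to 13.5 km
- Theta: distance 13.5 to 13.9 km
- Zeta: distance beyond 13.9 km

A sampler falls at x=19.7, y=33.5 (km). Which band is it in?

Distance = √((19.7−19.6)² + (33.5−27.1)²) = √(0.010 + 40.960) = 6.401 km.
3.1 ≤ 6.401 < 7.1 → Gamma.

Gamma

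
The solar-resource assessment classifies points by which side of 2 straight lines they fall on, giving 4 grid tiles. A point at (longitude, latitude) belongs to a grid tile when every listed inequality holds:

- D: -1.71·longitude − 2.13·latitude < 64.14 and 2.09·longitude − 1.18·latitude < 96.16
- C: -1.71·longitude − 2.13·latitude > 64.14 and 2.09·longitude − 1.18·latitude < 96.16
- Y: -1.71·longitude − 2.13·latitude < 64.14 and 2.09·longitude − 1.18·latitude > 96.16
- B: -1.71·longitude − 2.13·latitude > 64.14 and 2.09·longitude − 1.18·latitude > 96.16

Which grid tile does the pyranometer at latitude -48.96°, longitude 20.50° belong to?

B

-1.71·20.50 − 2.13·-48.96 = 69.230, which is > 64.14
2.09·20.50 − 1.18·-48.96 = 100.618, which is > 96.16
This sign pattern matches B.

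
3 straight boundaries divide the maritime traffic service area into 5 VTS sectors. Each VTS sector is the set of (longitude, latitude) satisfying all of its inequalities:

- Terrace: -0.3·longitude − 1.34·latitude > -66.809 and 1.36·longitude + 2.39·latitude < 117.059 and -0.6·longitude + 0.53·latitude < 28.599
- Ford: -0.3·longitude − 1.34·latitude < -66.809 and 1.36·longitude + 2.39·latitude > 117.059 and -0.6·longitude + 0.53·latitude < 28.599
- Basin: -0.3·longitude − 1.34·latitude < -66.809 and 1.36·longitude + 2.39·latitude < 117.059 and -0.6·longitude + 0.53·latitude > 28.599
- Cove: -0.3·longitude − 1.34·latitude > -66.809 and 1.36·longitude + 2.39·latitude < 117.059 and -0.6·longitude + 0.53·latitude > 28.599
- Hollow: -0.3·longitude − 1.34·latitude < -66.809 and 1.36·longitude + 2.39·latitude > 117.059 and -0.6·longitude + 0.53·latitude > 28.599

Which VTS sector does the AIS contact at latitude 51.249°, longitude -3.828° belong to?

-0.3·-3.828 − 1.34·51.249 = -67.525, which is < -66.809
1.36·-3.828 + 2.39·51.249 = 117.279, which is > 117.059
-0.6·-3.828 + 0.53·51.249 = 29.459, which is > 28.599
This sign pattern matches Hollow.

Hollow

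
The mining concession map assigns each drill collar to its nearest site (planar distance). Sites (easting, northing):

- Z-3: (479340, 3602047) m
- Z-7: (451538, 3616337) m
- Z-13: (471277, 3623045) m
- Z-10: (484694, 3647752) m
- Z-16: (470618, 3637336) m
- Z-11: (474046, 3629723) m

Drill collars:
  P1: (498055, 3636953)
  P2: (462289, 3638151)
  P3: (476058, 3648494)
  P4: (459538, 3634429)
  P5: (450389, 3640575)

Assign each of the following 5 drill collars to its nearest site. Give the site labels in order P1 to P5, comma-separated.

P1 → Z-10 (d²=295134722.00)
P2 → Z-16 (d²=70036466.00)
P3 → Z-10 (d²=75131060.00)
P4 → Z-16 (d²=131217049.00)
P5 → Z-16 (d²=419703562.00)

Z-10, Z-16, Z-10, Z-16, Z-16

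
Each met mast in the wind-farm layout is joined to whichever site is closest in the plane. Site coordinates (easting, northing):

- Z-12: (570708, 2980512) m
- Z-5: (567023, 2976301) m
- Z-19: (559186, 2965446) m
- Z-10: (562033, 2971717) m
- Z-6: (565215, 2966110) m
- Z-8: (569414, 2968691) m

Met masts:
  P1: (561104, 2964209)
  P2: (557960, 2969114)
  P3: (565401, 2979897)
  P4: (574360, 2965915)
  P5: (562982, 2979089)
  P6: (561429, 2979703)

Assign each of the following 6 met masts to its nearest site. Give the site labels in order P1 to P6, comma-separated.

Z-19, Z-19, Z-5, Z-8, Z-5, Z-5

P1 → Z-19 (d²=5208893.00)
P2 → Z-19 (d²=14957300.00)
P3 → Z-5 (d²=15562100.00)
P4 → Z-8 (d²=32169092.00)
P5 → Z-5 (d²=24102625.00)
P6 → Z-5 (d²=42866440.00)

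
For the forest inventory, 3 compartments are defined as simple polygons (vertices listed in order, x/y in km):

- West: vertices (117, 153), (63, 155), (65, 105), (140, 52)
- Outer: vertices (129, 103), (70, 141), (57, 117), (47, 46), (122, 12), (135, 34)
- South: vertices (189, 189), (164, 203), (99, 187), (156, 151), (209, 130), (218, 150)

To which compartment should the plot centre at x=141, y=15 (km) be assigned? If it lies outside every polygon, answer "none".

Cast a ray rightward from (141, 15). For each polygon, the edges (by vertex number in listed order) whose endpoints lie on opposite sides of y = 15, where each meets that height, and whether that is right or left of the point:
West: no edge straddles that height → 0 crossings.
Outer: 4–5 at x≈115.4 (left), 5–6 at x≈123.8 (left) → 0 crossings.
South: no edge straddles that height → 0 crossings.
All counts are even, so the point lies outside every listed polygon.

none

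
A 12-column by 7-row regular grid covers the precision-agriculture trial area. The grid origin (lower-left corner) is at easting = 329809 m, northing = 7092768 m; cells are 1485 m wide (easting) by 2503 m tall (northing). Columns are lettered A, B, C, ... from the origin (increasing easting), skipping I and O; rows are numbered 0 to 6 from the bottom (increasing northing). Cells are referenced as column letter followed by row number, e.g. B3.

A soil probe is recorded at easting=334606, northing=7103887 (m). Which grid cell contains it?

Column index: ⌊(334606 − 329809) / 1485⌋ = ⌊3.230⌋ = 3 → column D
Row offset from origin: ⌊(7103887 − 7092768) / 2503⌋ = ⌊4.442⌋ = 4 → row 4

D4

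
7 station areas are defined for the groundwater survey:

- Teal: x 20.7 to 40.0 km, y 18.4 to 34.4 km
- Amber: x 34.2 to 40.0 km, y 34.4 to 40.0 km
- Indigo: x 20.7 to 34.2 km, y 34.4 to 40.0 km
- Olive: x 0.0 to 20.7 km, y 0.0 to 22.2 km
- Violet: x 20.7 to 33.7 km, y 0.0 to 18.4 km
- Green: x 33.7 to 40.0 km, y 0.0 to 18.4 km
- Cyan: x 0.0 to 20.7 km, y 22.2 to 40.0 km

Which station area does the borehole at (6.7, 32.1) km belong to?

Cyan

The point has x = 6.7 and y = 32.1.
Only Cyan satisfies 0.0 ≤ x ≤ 20.7 and 22.2 ≤ y ≤ 40.0.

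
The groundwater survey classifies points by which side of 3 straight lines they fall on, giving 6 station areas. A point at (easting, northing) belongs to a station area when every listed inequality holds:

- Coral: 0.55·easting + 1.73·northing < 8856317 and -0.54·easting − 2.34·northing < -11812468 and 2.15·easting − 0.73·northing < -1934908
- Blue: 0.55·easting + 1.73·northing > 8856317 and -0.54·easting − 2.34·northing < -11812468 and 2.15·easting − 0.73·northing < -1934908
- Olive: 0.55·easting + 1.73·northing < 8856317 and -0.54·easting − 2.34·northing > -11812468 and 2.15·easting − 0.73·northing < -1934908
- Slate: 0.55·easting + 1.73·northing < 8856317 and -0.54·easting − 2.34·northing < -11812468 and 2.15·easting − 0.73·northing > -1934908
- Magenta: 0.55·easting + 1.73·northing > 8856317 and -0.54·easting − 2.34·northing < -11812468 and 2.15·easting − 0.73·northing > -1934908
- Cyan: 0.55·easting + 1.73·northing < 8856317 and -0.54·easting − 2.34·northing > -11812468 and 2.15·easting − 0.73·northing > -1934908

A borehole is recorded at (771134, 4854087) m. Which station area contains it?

Cyan

0.55·771134 + 1.73·4854087 = 8821694.210, which is < 8856317
-0.54·771134 − 2.34·4854087 = -11774975.940, which is > -11812468
2.15·771134 − 0.73·4854087 = -1885545.410, which is > -1934908
This sign pattern matches Cyan.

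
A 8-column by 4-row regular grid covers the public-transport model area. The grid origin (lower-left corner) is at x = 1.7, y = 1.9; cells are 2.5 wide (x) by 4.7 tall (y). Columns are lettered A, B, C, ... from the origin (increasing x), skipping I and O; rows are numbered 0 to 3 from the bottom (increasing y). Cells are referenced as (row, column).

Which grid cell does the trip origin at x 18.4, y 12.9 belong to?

(2, G)

Column index: ⌊(18.4 − 1.7) / 2.5⌋ = ⌊6.680⌋ = 6 → column G
Row offset from origin: ⌊(12.9 − 1.9) / 4.7⌋ = ⌊2.340⌋ = 2 → row 2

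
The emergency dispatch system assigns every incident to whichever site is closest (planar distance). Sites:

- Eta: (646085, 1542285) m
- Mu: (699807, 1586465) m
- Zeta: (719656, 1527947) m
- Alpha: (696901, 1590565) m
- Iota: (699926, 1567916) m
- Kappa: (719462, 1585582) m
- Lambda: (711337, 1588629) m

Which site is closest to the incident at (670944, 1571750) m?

Squared distances to each site:
Eta: 1486156106.000; Mu: 1049603994.000; Zeta: 4291561753.000; Alpha: 1027770074.000; Iota: 854655880.000; Kappa: 2545320548.000; Lambda: 1916495090.000.
Minimum at Iota.

Iota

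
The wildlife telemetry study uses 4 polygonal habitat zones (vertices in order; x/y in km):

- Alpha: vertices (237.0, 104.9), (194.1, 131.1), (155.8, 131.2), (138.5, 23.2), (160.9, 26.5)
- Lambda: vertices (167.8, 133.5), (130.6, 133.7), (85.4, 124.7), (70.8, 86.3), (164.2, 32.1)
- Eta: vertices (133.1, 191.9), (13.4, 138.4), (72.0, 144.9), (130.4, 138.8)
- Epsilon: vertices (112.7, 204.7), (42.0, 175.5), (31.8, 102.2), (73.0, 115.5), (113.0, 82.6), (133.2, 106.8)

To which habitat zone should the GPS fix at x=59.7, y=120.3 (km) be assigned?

Epsilon

Cast a ray rightward from (59.7, 120.3). For each polygon, the edges (by vertex number in listed order) whose endpoints lie on opposite sides of y = 120.3, where each meets that height, and whether that is right or left of the point:
Alpha: 1–2 at x≈211.78 (right), 3–4 at x≈154.05 (right) → 2 crossings.
Lambda: 3–4 at x≈83.73 (right), 5–1 at x≈167.33 (right) → 2 crossings.
Eta: no edge straddles that height → 0 crossings.
Epsilon: 2–3 at x≈34.32 (left), 6–1 at x≈130.37 (right) → 1 crossing.
Only Epsilon has an odd count, so the point is inside Epsilon.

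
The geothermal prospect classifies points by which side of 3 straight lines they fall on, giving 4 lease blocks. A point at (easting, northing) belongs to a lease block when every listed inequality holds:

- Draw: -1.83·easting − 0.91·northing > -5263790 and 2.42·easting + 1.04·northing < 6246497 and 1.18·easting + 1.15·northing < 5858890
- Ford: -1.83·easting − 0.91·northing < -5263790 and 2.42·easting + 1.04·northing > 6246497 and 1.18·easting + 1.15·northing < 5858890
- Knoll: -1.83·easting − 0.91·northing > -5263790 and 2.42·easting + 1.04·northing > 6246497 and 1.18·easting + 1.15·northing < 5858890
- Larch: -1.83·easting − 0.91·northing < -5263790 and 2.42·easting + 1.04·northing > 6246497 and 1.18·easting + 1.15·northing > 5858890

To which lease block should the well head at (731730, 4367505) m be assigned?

-1.83·731730 − 0.91·4367505 = -5313495.450, which is < -5263790
2.42·731730 + 1.04·4367505 = 6312991.800, which is > 6246497
1.18·731730 + 1.15·4367505 = 5886072.150, which is > 5858890
This sign pattern matches Larch.

Larch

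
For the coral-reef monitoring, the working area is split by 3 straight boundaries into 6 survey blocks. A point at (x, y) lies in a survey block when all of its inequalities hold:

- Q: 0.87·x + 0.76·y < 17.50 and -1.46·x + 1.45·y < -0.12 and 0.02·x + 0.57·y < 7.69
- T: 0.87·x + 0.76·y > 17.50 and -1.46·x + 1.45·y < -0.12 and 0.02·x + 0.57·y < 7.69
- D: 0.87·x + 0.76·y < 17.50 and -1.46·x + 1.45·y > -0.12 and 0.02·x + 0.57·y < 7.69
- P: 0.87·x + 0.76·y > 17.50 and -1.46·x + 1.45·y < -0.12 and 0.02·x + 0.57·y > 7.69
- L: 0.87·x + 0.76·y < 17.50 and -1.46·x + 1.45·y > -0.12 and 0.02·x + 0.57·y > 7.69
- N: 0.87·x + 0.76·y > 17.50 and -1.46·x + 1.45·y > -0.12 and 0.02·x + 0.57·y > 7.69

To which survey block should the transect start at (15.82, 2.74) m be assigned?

0.87·15.82 + 0.76·2.74 = 15.846, which is < 17.50
-1.46·15.82 + 1.45·2.74 = -19.124, which is < -0.12
0.02·15.82 + 0.57·2.74 = 1.878, which is < 7.69
This sign pattern matches Q.

Q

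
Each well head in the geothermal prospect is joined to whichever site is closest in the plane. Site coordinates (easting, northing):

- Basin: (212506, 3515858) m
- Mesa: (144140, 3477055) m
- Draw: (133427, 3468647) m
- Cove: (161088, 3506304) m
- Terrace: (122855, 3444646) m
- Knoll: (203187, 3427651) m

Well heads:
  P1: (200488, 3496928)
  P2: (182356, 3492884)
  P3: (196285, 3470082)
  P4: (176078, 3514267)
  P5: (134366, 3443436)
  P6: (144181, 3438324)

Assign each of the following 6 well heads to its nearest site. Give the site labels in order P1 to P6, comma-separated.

Basin, Cove, Knoll, Cove, Terrace, Terrace

P1 → Basin (d²=502777224.00)
P2 → Cove (d²=632424224.00)
P3 → Knoll (d²=1848027365.00)
P4 → Cove (d²=288109469.00)
P5 → Terrace (d²=133967221.00)
P6 → Terrace (d²=494765960.00)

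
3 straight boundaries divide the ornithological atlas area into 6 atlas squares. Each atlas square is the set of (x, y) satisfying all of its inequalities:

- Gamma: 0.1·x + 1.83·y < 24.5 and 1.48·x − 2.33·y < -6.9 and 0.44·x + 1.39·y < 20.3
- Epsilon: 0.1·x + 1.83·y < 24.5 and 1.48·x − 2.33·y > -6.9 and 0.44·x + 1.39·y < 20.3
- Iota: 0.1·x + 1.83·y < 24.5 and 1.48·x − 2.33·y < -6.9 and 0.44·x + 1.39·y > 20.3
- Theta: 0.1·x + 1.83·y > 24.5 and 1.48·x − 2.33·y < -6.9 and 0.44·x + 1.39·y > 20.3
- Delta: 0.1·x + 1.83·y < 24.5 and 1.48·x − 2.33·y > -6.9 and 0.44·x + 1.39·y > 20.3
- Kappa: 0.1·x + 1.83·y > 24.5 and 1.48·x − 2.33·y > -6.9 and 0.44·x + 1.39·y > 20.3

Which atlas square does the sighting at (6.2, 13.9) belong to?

0.1·6.2 + 1.83·13.9 = 26.057, which is > 24.5
1.48·6.2 − 2.33·13.9 = -23.211, which is < -6.9
0.44·6.2 + 1.39·13.9 = 22.049, which is > 20.3
This sign pattern matches Theta.

Theta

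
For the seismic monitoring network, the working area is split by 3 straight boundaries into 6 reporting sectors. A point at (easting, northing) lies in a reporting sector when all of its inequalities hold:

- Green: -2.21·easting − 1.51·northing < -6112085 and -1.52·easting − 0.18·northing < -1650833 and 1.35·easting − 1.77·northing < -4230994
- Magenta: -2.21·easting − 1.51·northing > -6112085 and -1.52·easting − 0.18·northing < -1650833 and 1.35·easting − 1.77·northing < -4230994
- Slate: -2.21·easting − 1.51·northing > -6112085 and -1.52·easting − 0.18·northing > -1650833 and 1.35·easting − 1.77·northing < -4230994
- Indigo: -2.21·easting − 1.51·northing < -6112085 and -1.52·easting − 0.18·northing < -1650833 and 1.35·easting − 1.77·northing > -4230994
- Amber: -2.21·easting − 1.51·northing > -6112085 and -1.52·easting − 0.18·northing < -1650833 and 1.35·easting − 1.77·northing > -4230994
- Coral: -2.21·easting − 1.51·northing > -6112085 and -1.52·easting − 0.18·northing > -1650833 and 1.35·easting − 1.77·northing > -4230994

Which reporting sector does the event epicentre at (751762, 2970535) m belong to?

Green

-2.21·751762 − 1.51·2970535 = -6146901.870, which is < -6112085
-1.52·751762 − 0.18·2970535 = -1677374.540, which is < -1650833
1.35·751762 − 1.77·2970535 = -4242968.250, which is < -4230994
This sign pattern matches Green.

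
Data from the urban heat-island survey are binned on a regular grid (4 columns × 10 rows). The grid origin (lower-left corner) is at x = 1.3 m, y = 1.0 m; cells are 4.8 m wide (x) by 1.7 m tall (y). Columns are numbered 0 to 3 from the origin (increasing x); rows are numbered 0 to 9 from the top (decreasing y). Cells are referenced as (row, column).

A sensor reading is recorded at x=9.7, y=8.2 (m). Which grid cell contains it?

(5, 1)

Column index: ⌊(9.7 − 1.3) / 4.8⌋ = ⌊1.750⌋ = 1
Row offset from origin: ⌊(8.2 − 1.0) / 1.7⌋ = ⌊4.235⌋ = 4 → row 5 (counted from top)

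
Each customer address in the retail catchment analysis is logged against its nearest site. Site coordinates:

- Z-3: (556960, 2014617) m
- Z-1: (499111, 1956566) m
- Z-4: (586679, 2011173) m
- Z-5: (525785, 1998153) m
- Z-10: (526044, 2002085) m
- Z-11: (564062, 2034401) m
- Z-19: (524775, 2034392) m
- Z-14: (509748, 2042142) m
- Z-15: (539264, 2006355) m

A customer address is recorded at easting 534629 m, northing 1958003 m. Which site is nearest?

Squared distances to each site:
Z-3: 3703818557.000; Z-1: 1263593293.000; Z-4: 5536251400.000; Z-5: 1690238836.000; Z-10: 2016924949.000; Z-11: 6702955893.000; Z-19: 5932380637.000; Z-14: 7698435482.000; Z-15: 2359399129.000.
Minimum at Z-1.

Z-1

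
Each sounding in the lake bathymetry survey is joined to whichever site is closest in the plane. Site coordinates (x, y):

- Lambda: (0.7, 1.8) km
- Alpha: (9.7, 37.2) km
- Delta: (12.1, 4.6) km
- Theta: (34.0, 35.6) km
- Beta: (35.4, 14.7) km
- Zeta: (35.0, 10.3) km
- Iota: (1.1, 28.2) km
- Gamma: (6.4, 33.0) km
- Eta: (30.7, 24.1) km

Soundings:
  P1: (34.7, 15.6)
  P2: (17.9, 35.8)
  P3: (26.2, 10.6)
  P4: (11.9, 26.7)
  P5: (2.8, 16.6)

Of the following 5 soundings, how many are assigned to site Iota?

P1 → Beta
P2 → Alpha
P3 → Zeta
P4 → Gamma
P5 → Iota
1 of the 5 goes to Iota.

1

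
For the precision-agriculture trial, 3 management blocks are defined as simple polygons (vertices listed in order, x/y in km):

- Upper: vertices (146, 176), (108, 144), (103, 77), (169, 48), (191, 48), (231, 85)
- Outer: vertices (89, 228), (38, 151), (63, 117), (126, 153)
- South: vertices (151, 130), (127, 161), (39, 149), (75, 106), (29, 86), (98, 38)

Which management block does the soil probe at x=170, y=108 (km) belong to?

Upper

Cast a ray rightward from (170, 108). For each polygon, the edges (by vertex number in listed order) whose endpoints lie on opposite sides of y = 108, where each meets that height, and whether that is right or left of the point:
Upper: 2–3 at x≈105.3 (left), 6–1 at x≈209.5 (right) → 1 crossing.
Outer: no edge straddles that height → 0 crossings.
South: 3–4 at x≈73.3 (left), 6–1 at x≈138.3 (left) → 0 crossings.
Only Upper has an odd count, so the point is inside Upper.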